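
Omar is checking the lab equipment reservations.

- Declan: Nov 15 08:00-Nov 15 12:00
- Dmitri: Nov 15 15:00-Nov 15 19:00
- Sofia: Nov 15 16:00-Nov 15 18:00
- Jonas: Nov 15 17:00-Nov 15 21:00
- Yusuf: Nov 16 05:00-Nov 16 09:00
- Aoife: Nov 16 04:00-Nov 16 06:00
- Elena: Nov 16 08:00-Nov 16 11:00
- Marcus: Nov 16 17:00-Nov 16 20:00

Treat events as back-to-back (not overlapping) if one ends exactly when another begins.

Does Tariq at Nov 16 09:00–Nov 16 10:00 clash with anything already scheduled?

Declan: ends Nov 15 12:00 at or before Tariq starts Nov 16 09:00 → clear.
Dmitri: ends Nov 15 19:00 at or before Tariq starts Nov 16 09:00 → clear.
Sofia: ends Nov 15 18:00 at or before Tariq starts Nov 16 09:00 → clear.
Jonas: ends Nov 15 21:00 at or before Tariq starts Nov 16 09:00 → clear.
Aoife: ends Nov 16 06:00 at or before Tariq starts Nov 16 09:00 → clear.
Yusuf: ends Nov 16 09:00 at or before Tariq starts Nov 16 09:00 → clear.
Elena: starts Nov 16 08:00 before Tariq ends Nov 16 10:00, and ends Nov 16 11:00 after Tariq starts Nov 16 09:00 → overlap.
Marcus: starts Nov 16 17:00 at or after Tariq ends Nov 16 10:00 → clear.
Tariq overlaps Elena.

Yes — it overlaps Elena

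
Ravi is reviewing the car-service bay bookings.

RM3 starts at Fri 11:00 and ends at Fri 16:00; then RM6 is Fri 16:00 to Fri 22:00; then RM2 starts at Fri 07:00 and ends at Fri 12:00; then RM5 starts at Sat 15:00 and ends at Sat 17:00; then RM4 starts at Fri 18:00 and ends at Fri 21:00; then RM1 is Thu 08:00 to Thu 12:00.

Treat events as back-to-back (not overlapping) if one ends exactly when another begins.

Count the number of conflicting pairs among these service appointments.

Sorted by start: RM1, RM2, RM3, RM6, RM4, RM5.
RM2 starts after RM1 ends, so nothing later overlaps RM1 either.
RM3 starts before RM2 ends → RM2 and RM3 overlap.
RM6 starts after RM2 ends, so nothing later overlaps RM2 either.
RM6 starts exactly when RM3 ends (back-to-back, no overlap), so nothing later overlaps RM3 either.
RM4 starts before RM6 ends → RM6 and RM4 overlap.
RM5 starts after RM6 ends.
RM5 starts after RM4 ends.
Overlapping pairs: RM2 & RM3, RM4 & RM6 — 2 in total.

2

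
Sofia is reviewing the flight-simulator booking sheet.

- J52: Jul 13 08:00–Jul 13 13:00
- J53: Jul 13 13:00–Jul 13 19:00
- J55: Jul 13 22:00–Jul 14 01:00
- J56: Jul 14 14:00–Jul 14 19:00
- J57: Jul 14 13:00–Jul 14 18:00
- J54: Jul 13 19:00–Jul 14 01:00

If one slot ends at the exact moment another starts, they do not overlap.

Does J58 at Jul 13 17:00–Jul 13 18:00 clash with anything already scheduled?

J52: ends Jul 13 13:00 at or before J58 starts Jul 13 17:00 → clear.
J53: starts Jul 13 13:00 before J58 ends Jul 13 18:00, and ends Jul 13 19:00 after J58 starts Jul 13 17:00 → overlap.
J54: starts Jul 13 19:00 at or after J58 ends Jul 13 18:00 → clear.
J55: starts Jul 13 22:00 at or after J58 ends Jul 13 18:00 → clear.
J57: starts Jul 14 13:00 at or after J58 ends Jul 13 18:00 → clear.
J56: starts Jul 14 14:00 at or after J58 ends Jul 13 18:00 → clear.
J58 overlaps J53.

Yes — it overlaps J53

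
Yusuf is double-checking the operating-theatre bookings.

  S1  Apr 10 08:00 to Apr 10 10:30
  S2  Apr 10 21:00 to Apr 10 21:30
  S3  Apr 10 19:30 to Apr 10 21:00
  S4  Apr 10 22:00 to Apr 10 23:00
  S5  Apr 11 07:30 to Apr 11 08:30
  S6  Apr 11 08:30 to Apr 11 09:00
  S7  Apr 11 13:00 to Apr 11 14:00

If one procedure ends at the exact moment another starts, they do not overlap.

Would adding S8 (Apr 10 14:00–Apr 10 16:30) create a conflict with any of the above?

S1: ends Apr 10 10:30 at or before S8 starts Apr 10 14:00 → clear.
S3: starts Apr 10 19:30 at or after S8 ends Apr 10 16:30 → clear.
S2: starts Apr 10 21:00 at or after S8 ends Apr 10 16:30 → clear.
S4: starts Apr 10 22:00 at or after S8 ends Apr 10 16:30 → clear.
S5: starts Apr 11 07:30 at or after S8 ends Apr 10 16:30 → clear.
S6: starts Apr 11 08:30 at or after S8 ends Apr 10 16:30 → clear.
S7: starts Apr 11 13:00 at or after S8 ends Apr 10 16:30 → clear.

No — it doesn't clash with anything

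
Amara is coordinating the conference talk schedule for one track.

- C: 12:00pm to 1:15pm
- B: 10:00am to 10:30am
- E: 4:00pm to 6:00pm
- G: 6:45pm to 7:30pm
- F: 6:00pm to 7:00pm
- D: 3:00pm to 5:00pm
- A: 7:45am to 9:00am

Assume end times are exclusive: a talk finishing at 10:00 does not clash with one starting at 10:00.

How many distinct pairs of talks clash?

2

Sorted by start: A, B, C, D, E, F, G.
B starts after A ends, so nothing later overlaps A either.
C starts after B ends, so nothing later overlaps B either.
D starts after C ends, so nothing later overlaps C either.
E starts before D ends → D and E overlap.
F starts after D ends, so nothing later overlaps D either.
F starts exactly when E ends (back-to-back, no overlap), so nothing later overlaps E either.
G starts before F ends → F and G overlap.
Overlapping pairs: D & E, F & G — 2 in total.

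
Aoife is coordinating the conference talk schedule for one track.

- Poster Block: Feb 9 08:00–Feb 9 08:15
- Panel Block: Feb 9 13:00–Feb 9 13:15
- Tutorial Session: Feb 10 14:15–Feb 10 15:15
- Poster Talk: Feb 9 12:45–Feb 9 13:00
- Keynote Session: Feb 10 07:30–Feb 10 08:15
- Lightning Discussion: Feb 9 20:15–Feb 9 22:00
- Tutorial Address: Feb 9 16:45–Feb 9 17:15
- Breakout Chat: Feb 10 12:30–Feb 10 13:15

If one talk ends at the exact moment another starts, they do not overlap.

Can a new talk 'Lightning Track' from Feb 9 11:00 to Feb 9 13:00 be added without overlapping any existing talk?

Poster Block: ends Feb 9 08:15 at or before Lightning Track starts Feb 9 11:00 → clear.
Poster Talk: starts Feb 9 12:45 before Lightning Track ends Feb 9 13:00, and ends Feb 9 13:00 after Lightning Track starts Feb 9 11:00 → overlap.
Panel Block: starts Feb 9 13:00 at or after Lightning Track ends Feb 9 13:00 → clear.
Tutorial Address: starts Feb 9 16:45 at or after Lightning Track ends Feb 9 13:00 → clear.
Lightning Discussion: starts Feb 9 20:15 at or after Lightning Track ends Feb 9 13:00 → clear.
Keynote Session: starts Feb 10 07:30 at or after Lightning Track ends Feb 9 13:00 → clear.
Breakout Chat: starts Feb 10 12:30 at or after Lightning Track ends Feb 9 13:00 → clear.
Tutorial Session: starts Feb 10 14:15 at or after Lightning Track ends Feb 9 13:00 → clear.
Lightning Track overlaps Poster Talk.

No — it overlaps Poster Talk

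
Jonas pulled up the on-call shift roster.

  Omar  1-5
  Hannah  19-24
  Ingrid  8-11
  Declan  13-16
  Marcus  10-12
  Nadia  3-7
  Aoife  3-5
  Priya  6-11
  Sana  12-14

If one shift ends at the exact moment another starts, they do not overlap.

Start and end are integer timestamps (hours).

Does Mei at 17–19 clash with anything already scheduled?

Omar: ends 5 at or before Mei starts 17 → clear.
Nadia: ends 7 at or before Mei starts 17 → clear.
Aoife: ends 5 at or before Mei starts 17 → clear.
Priya: ends 11 at or before Mei starts 17 → clear.
Ingrid: ends 11 at or before Mei starts 17 → clear.
Marcus: ends 12 at or before Mei starts 17 → clear.
Sana: ends 14 at or before Mei starts 17 → clear.
Declan: ends 16 at or before Mei starts 17 → clear.
Hannah: starts 19 at or after Mei ends 19 → clear.

No — it doesn't clash with anything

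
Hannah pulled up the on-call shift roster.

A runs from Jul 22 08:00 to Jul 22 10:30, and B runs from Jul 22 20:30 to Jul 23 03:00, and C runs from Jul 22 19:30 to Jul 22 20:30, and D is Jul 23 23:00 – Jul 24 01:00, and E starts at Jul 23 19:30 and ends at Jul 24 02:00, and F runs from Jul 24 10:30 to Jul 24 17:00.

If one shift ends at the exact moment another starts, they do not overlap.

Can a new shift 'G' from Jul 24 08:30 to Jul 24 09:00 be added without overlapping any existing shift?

A: ends Jul 22 10:30 at or before G starts Jul 24 08:30 → clear.
C: ends Jul 22 20:30 at or before G starts Jul 24 08:30 → clear.
B: ends Jul 23 03:00 at or before G starts Jul 24 08:30 → clear.
E: ends Jul 24 02:00 at or before G starts Jul 24 08:30 → clear.
D: ends Jul 24 01:00 at or before G starts Jul 24 08:30 → clear.
F: starts Jul 24 10:30 at or after G ends Jul 24 09:00 → clear.

Yes — the slot is free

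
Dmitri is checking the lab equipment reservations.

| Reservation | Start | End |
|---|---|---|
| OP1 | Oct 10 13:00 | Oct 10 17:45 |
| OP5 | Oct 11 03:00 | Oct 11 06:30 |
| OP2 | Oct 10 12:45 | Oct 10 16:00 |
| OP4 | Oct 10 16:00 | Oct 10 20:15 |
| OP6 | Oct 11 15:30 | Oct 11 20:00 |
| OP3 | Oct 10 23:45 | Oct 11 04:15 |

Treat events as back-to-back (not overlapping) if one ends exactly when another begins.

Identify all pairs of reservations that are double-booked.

Check each pair: they overlap iff neither finishes before the other starts.
Sorted by start: OP2, OP1, OP4, OP3, OP5, OP6.
OP1 starts before OP2 ends → OP2 and OP1 overlap.
OP4 starts exactly when OP2 ends (back-to-back, no overlap), so nothing later overlaps OP2 either.
OP4 starts before OP1 ends → OP1 and OP4 overlap.
OP3 starts after OP1 ends, so nothing later overlaps OP1 either.
OP3 starts after OP4 ends, so nothing later overlaps OP4 either.
OP5 starts before OP3 ends → OP3 and OP5 overlap.
OP6 starts after OP3 ends.
OP6 starts after OP5 ends.

OP1 & OP2, OP1 & OP4, OP3 & OP5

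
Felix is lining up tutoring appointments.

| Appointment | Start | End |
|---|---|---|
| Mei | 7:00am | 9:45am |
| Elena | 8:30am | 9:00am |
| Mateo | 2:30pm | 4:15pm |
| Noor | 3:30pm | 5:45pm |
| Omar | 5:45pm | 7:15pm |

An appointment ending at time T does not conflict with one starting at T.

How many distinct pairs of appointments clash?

2

Sorted by start: Mei, Elena, Mateo, Noor, Omar.
Elena starts before Mei ends → Mei and Elena overlap.
Mateo starts after Mei ends, so Mei has no further overlaps.
Mateo starts after Elena ends, so Elena has no further overlaps.
Noor starts before Mateo ends → Mateo and Noor overlap.
Omar starts after Mateo ends.
Omar starts exactly when Noor ends (back-to-back, no overlap).
Overlapping pairs: Elena & Mei, Mateo & Noor — 2 in total.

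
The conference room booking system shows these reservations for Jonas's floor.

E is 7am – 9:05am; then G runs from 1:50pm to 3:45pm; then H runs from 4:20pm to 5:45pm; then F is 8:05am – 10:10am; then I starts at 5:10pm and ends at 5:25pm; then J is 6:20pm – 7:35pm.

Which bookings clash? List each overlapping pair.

Sorted by start: E, F, G, H, I, J.
F starts before E ends → E and F overlap.
G starts after E ends, so nothing later overlaps E either.
G starts after F ends, so nothing later overlaps F either.
H starts after G ends, so nothing later overlaps G either.
I starts before H ends → H and I overlap.
J starts after H ends.
J starts after I ends.

E & F, H & I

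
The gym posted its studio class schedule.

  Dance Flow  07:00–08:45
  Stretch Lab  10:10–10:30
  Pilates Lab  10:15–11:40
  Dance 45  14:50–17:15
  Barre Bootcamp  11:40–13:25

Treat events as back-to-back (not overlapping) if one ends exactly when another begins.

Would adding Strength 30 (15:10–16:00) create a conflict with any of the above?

Yes — it overlaps Dance 45

Dance Flow: ends 08:45 at or before Strength 30 starts 15:10 → clear.
Stretch Lab: ends 10:30 at or before Strength 30 starts 15:10 → clear.
Pilates Lab: ends 11:40 at or before Strength 30 starts 15:10 → clear.
Barre Bootcamp: ends 13:25 at or before Strength 30 starts 15:10 → clear.
Dance 45: starts 14:50 before Strength 30 ends 16:00, and ends 17:15 after Strength 30 starts 15:10 → overlap.
Strength 30 overlaps Dance 45.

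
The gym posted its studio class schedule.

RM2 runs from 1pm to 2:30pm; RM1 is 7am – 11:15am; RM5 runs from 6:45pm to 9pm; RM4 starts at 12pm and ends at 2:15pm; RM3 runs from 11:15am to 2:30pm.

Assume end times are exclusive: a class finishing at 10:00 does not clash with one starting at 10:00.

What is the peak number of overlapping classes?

3

Sweep the timeline, counting +1 at each start and −1 at each end (ends before starts at a tie):
7am start RM1 → 1
11:15am end RM1 → 0
11:15am start RM3 → 1
12pm start RM4 → 2
1pm start RM2 → 3
2:15pm end RM4 → 2
2:30pm end RM2 → 1
2:30pm end RM3 → 0
6:45pm start RM5 → 1
9pm end RM5 → 0
Peak is 3, at 1pm (RM2, RM3, RM4).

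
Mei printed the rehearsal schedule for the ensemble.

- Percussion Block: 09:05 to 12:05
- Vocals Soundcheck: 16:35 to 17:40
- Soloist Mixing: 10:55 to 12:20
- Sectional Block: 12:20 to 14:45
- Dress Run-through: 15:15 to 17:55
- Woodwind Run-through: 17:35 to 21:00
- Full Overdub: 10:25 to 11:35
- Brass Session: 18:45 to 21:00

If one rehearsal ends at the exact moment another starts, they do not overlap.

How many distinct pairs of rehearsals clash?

7

Sorted by start: Percussion Block, Full Overdub, Soloist Mixing, Sectional Block, Dress Run-through, Vocals Soundcheck, Woodwind Run-through, Brass Session.
Full Overdub starts before Percussion Block ends → Percussion Block and Full Overdub overlap.
Soloist Mixing starts before Percussion Block ends → Percussion Block and Soloist Mixing overlap.
Sectional Block starts after Percussion Block ends, so Percussion Block has no further overlaps.
Soloist Mixing starts before Full Overdub ends → Full Overdub and Soloist Mixing overlap.
Sectional Block starts after Full Overdub ends, so Full Overdub has no further overlaps.
Sectional Block starts exactly when Soloist Mixing ends (back-to-back, no overlap), so Soloist Mixing has no further overlaps.
Dress Run-through starts after Sectional Block ends, so Sectional Block has no further overlaps.
Vocals Soundcheck starts before Dress Run-through ends → Dress Run-through and Vocals Soundcheck overlap.
Woodwind Run-through starts before Dress Run-through ends → Dress Run-through and Woodwind Run-through overlap.
Brass Session starts after Dress Run-through ends.
Woodwind Run-through starts before Vocals Soundcheck ends → Vocals Soundcheck and Woodwind Run-through overlap.
Brass Session starts after Vocals Soundcheck ends.
Brass Session starts before Woodwind Run-through ends → Woodwind Run-through and Brass Session overlap.
Overlapping pairs: Brass Session & Woodwind Run-through, Dress Run-through & Vocals Soundcheck, Dress Run-through & Woodwind Run-through, Full Overdub & Percussion Block, Full Overdub & Soloist Mixing, Percussion Block & Soloist Mixing, Vocals Soundcheck & Woodwind Run-through — 7 in total.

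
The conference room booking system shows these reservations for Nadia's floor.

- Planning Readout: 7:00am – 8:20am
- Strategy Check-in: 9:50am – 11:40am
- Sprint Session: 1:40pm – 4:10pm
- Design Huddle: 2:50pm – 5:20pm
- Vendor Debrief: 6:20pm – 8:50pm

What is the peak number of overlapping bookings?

Walk through starts and ends in time order (an end at T is processed before a start at T):
7:00am start Planning Readout → 1
8:20am end Planning Readout → 0
9:50am start Strategy Check-in → 1
11:40am end Strategy Check-in → 0
1:40pm start Sprint Session → 1
2:50pm start Design Huddle → 2
4:10pm end Sprint Session → 1
5:20pm end Design Huddle → 0
6:20pm start Vendor Debrief → 1
8:50pm end Vendor Debrief → 0
Peak is 2, at 2:50pm (Design Huddle, Sprint Session).

2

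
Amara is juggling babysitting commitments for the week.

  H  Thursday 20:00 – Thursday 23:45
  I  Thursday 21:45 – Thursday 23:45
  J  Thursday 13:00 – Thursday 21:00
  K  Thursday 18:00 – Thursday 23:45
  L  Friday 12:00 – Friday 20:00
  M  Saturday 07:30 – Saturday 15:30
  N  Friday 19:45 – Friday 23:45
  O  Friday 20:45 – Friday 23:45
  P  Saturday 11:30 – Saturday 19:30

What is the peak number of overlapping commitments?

Sweep the timeline, counting +1 at each start and −1 at each end (ends before starts at a tie):
Thursday 13:00 start J → 1
Thursday 18:00 start K → 2
Thursday 20:00 start H → 3
Thursday 21:00 end J → 2
Thursday 21:45 start I → 3
Thursday 23:45 end H → 2
Thursday 23:45 end I → 1
Thursday 23:45 end K → 0
Friday 12:00 start L → 1
Friday 19:45 start N → 2
Friday 20:00 end L → 1
Friday 20:45 start O → 2
Friday 23:45 end N → 1
Friday 23:45 end O → 0
Saturday 07:30 start M → 1
Saturday 11:30 start P → 2
Saturday 15:30 end M → 1
Saturday 19:30 end P → 0
Peak is 3, at Thursday 20:00 (H, J, K).

3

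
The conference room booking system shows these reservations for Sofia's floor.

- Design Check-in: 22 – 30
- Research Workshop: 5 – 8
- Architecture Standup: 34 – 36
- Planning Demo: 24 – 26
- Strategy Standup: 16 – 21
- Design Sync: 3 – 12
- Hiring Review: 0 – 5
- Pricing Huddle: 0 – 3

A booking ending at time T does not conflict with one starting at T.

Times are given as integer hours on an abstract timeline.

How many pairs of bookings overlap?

4

Sorted by start: Pricing Huddle, Hiring Review, Design Sync, Research Workshop, Strategy Standup, Design Check-in, Planning Demo, Architecture Standup.
Hiring Review starts before Pricing Huddle ends → Pricing Huddle and Hiring Review overlap.
Design Sync starts exactly when Pricing Huddle ends (back-to-back, no overlap), so Pricing Huddle has no further overlaps.
Design Sync starts before Hiring Review ends → Hiring Review and Design Sync overlap.
Research Workshop starts exactly when Hiring Review ends (back-to-back, no overlap), so Hiring Review has no further overlaps.
Research Workshop starts before Design Sync ends → Design Sync and Research Workshop overlap.
Strategy Standup starts after Design Sync ends, so Design Sync has no further overlaps.
Strategy Standup starts after Research Workshop ends, so Research Workshop has no further overlaps.
Design Check-in starts after Strategy Standup ends, so Strategy Standup has no further overlaps.
Planning Demo starts before Design Check-in ends → Design Check-in and Planning Demo overlap.
Architecture Standup starts after Design Check-in ends.
Architecture Standup starts after Planning Demo ends.
Overlapping pairs: Design Check-in & Planning Demo, Design Sync & Hiring Review, Design Sync & Research Workshop, Hiring Review & Pricing Huddle — 4 in total.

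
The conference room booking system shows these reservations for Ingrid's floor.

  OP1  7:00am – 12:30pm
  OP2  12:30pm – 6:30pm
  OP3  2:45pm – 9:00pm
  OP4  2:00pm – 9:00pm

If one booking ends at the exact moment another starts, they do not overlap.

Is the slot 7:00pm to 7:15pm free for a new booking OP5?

OP1: ends 12:30pm at or before OP5 starts 7:00pm → clear.
OP2: ends 6:30pm at or before OP5 starts 7:00pm → clear.
OP4: starts 2:00pm before OP5 ends 7:15pm, and ends 9:00pm after OP5 starts 7:00pm → overlap.
OP3: starts 2:45pm before OP5 ends 7:15pm, and ends 9:00pm after OP5 starts 7:00pm → overlap.
OP5 overlaps OP3, OP4.

No — it overlaps OP3, OP4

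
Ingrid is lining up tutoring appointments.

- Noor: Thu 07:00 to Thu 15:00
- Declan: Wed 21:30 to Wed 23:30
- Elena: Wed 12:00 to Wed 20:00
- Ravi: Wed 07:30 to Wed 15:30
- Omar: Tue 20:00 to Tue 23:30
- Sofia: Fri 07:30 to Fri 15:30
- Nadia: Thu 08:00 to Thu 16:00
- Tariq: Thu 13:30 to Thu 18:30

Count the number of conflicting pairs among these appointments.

4

Sorted by start: Omar, Ravi, Elena, Declan, Noor, Nadia, Tariq, Sofia.
Ravi starts after Omar ends — done with Omar.
Elena starts before Ravi ends → Ravi and Elena overlap.
Declan starts after Ravi ends — done with Ravi.
Declan starts after Elena ends — done with Elena.
Noor starts after Declan ends — done with Declan.
Nadia starts before Noor ends → Noor and Nadia overlap.
Tariq starts before Noor ends → Noor and Tariq overlap.
Sofia starts after Noor ends.
Tariq starts before Nadia ends → Nadia and Tariq overlap.
Sofia starts after Nadia ends.
Sofia starts after Tariq ends.
Overlapping pairs: Elena & Ravi, Nadia & Noor, Nadia & Tariq, Noor & Tariq — 4 in total.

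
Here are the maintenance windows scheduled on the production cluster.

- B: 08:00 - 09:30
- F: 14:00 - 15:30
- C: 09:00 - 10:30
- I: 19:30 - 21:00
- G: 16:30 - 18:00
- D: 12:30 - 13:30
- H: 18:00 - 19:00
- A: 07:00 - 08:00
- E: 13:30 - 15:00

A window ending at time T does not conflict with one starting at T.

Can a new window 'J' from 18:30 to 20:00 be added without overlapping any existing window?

A: ends 08:00 at or before J starts 18:30 → clear.
B: ends 09:30 at or before J starts 18:30 → clear.
C: ends 10:30 at or before J starts 18:30 → clear.
D: ends 13:30 at or before J starts 18:30 → clear.
E: ends 15:00 at or before J starts 18:30 → clear.
F: ends 15:30 at or before J starts 18:30 → clear.
G: ends 18:00 at or before J starts 18:30 → clear.
H: starts 18:00 before J ends 20:00, and ends 19:00 after J starts 18:30 → overlap.
I: starts 19:30 before J ends 20:00, and ends 21:00 after J starts 18:30 → overlap.
J overlaps H, I.

No — it overlaps H, I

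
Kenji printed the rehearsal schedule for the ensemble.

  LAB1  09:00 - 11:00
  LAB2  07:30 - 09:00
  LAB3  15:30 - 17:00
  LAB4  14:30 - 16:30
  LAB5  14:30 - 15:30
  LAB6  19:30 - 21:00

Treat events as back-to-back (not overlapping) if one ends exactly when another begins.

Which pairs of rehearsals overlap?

LAB3 & LAB4, LAB4 & LAB5

Sorted by start: LAB2, LAB1, LAB4, LAB5, LAB3, LAB6.
LAB1 starts exactly when LAB2 ends (back-to-back, no overlap) — done with LAB2.
LAB4 starts after LAB1 ends — done with LAB1.
LAB5 starts before LAB4 ends → LAB4 and LAB5 overlap.
LAB3 starts before LAB4 ends → LAB4 and LAB3 overlap.
LAB6 starts after LAB4 ends.
LAB3 starts exactly when LAB5 ends (back-to-back, no overlap) — done with LAB5.
LAB6 starts after LAB3 ends.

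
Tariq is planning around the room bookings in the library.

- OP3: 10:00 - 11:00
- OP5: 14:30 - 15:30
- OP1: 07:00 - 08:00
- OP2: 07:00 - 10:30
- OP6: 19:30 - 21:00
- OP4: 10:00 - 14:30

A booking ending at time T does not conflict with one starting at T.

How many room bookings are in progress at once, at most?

3

Sort all start/end points and keep a running count:
07:00 start OP1 → 1
07:00 start OP2 → 2
08:00 end OP1 → 1
10:00 start OP3 → 2
10:00 start OP4 → 3
10:30 end OP2 → 2
11:00 end OP3 → 1
14:30 end OP4 → 0
14:30 start OP5 → 1
15:30 end OP5 → 0
19:30 start OP6 → 1
21:00 end OP6 → 0
Peak is 3, at 10:00 (OP2, OP3, OP4).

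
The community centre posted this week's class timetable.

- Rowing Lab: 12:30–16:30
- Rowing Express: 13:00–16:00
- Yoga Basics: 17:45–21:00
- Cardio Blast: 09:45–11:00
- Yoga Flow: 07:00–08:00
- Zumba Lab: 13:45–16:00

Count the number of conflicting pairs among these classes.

3

Two intervals overlap when each starts before the other ends.
Sorted by start: Yoga Flow, Cardio Blast, Rowing Lab, Rowing Express, Zumba Lab, Yoga Basics.
Cardio Blast starts after Yoga Flow ends, so Yoga Flow has no further overlaps.
Rowing Lab starts after Cardio Blast ends, so Cardio Blast has no further overlaps.
Rowing Express starts before Rowing Lab ends → Rowing Lab and Rowing Express overlap.
Zumba Lab starts before Rowing Lab ends → Rowing Lab and Zumba Lab overlap.
Yoga Basics starts after Rowing Lab ends.
Zumba Lab starts before Rowing Express ends → Rowing Express and Zumba Lab overlap.
Yoga Basics starts after Rowing Express ends.
Yoga Basics starts after Zumba Lab ends.
Overlapping pairs: Rowing Express & Rowing Lab, Rowing Express & Zumba Lab, Rowing Lab & Zumba Lab — 3 in total.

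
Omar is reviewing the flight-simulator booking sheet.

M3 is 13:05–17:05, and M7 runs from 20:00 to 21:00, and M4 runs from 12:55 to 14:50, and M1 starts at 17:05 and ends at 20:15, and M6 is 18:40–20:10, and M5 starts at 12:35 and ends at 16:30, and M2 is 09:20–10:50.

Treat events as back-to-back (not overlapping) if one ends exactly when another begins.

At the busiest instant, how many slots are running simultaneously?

Sort all start/end points and keep a running count:
09:20 start M2 → 1
10:50 end M2 → 0
12:35 start M5 → 1
12:55 start M4 → 2
13:05 start M3 → 3
14:50 end M4 → 2
16:30 end M5 → 1
17:05 end M3 → 0
17:05 start M1 → 1
18:40 start M6 → 2
20:00 start M7 → 3
20:10 end M6 → 2
20:15 end M1 → 1
21:00 end M7 → 0
Peak is 3, at 13:05 (M3, M4, M5).

3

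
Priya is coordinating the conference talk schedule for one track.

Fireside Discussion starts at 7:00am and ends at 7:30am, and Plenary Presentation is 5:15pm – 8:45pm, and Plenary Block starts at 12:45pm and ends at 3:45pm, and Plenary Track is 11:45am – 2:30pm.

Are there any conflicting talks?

Sorted by start: Fireside Discussion, Plenary Track, Plenary Block, Plenary Presentation.
Plenary Track starts after Fireside Discussion ends; Fireside Discussion is clear from here.
Plenary Block starts before Plenary Track ends → Plenary Track and Plenary Block overlap.
That's a conflict, so the schedule is not conflict-free.

Yes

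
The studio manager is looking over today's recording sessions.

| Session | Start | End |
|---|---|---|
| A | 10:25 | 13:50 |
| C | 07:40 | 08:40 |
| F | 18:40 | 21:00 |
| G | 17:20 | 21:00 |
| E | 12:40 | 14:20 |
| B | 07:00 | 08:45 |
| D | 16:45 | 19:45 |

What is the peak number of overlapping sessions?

3

Sort all start/end points and keep a running count:
07:00 start B → 1
07:40 start C → 2
08:40 end C → 1
08:45 end B → 0
10:25 start A → 1
12:40 start E → 2
13:50 end A → 1
14:20 end E → 0
16:45 start D → 1
17:20 start G → 2
18:40 start F → 3
19:45 end D → 2
21:00 end F → 1
21:00 end G → 0
Peak is 3, at 18:40 (D, F, G).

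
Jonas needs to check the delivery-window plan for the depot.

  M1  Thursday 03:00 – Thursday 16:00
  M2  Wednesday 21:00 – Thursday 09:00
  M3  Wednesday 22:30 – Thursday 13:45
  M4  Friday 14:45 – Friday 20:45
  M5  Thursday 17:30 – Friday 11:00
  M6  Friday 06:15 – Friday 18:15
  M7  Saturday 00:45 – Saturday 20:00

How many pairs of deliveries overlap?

Sorted by start: M2, M3, M1, M5, M6, M4, M7.
M3 starts before M2 ends → M2 and M3 overlap.
M1 starts before M2 ends → M2 and M1 overlap.
M5 starts after M2 ends — done with M2.
M1 starts before M3 ends → M3 and M1 overlap.
M5 starts after M3 ends — done with M3.
M5 starts after M1 ends — done with M1.
M6 starts before M5 ends → M5 and M6 overlap.
M4 starts after M5 ends — done with M5.
M4 starts before M6 ends → M6 and M4 overlap.
M7 starts after M6 ends.
M7 starts after M4 ends.
Overlapping pairs: M1 & M2, M1 & M3, M2 & M3, M4 & M6, M5 & M6 — 5 in total.

5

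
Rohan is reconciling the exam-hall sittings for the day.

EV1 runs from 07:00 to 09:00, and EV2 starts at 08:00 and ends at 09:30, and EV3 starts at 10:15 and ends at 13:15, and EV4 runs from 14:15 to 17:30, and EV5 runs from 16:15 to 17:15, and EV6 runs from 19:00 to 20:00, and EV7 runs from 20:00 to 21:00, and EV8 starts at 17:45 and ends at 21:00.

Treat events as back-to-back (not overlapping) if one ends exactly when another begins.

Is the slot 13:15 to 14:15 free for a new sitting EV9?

EV1: ends 09:00 at or before EV9 starts 13:15 → clear.
EV2: ends 09:30 at or before EV9 starts 13:15 → clear.
EV3: ends 13:15 at or before EV9 starts 13:15 → clear.
EV4: starts 14:15 at or after EV9 ends 14:15 → clear.
EV5: starts 16:15 at or after EV9 ends 14:15 → clear.
EV8: starts 17:45 at or after EV9 ends 14:15 → clear.
EV6: starts 19:00 at or after EV9 ends 14:15 → clear.
EV7: starts 20:00 at or after EV9 ends 14:15 → clear.

Yes — the slot is free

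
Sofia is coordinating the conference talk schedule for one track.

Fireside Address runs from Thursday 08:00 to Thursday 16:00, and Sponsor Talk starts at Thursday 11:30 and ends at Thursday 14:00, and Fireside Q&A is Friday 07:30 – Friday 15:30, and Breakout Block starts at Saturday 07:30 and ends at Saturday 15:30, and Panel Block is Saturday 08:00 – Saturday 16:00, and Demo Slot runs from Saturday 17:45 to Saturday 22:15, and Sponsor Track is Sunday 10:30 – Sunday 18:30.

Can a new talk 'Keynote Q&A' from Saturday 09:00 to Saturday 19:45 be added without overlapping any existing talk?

No — it overlaps Breakout Block, Demo Slot, Panel Block

Fireside Address: ends Thursday 16:00 at or before Keynote Q&A starts Saturday 09:00 → clear.
Sponsor Talk: ends Thursday 14:00 at or before Keynote Q&A starts Saturday 09:00 → clear.
Fireside Q&A: ends Friday 15:30 at or before Keynote Q&A starts Saturday 09:00 → clear.
Breakout Block: starts Saturday 07:30 before Keynote Q&A ends Saturday 19:45, and ends Saturday 15:30 after Keynote Q&A starts Saturday 09:00 → overlap.
Panel Block: starts Saturday 08:00 before Keynote Q&A ends Saturday 19:45, and ends Saturday 16:00 after Keynote Q&A starts Saturday 09:00 → overlap.
Demo Slot: starts Saturday 17:45 before Keynote Q&A ends Saturday 19:45, and ends Saturday 22:15 after Keynote Q&A starts Saturday 09:00 → overlap.
Sponsor Track: starts Sunday 10:30 at or after Keynote Q&A ends Saturday 19:45 → clear.
Keynote Q&A overlaps Breakout Block, Panel Block, Demo Slot.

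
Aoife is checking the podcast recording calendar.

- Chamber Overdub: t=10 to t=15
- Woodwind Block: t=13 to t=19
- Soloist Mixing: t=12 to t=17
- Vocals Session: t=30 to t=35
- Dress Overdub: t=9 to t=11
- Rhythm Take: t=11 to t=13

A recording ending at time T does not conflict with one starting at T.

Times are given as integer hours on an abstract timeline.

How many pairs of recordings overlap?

6

Sorted by start: Dress Overdub, Chamber Overdub, Rhythm Take, Soloist Mixing, Woodwind Block, Vocals Session.
Chamber Overdub starts before Dress Overdub ends → Dress Overdub and Chamber Overdub overlap.
Rhythm Take starts exactly when Dress Overdub ends (back-to-back, no overlap) — done with Dress Overdub.
Rhythm Take starts before Chamber Overdub ends → Chamber Overdub and Rhythm Take overlap.
Soloist Mixing starts before Chamber Overdub ends → Chamber Overdub and Soloist Mixing overlap.
Woodwind Block starts before Chamber Overdub ends → Chamber Overdub and Woodwind Block overlap.
Vocals Session starts after Chamber Overdub ends.
Soloist Mixing starts before Rhythm Take ends → Rhythm Take and Soloist Mixing overlap.
Woodwind Block starts exactly when Rhythm Take ends (back-to-back, no overlap) — done with Rhythm Take.
Woodwind Block starts before Soloist Mixing ends → Soloist Mixing and Woodwind Block overlap.
Vocals Session starts after Soloist Mixing ends.
Vocals Session starts after Woodwind Block ends.
Overlapping pairs: Chamber Overdub & Dress Overdub, Chamber Overdub & Rhythm Take, Chamber Overdub & Soloist Mixing, Chamber Overdub & Woodwind Block, Rhythm Take & Soloist Mixing, Soloist Mixing & Woodwind Block — 6 in total.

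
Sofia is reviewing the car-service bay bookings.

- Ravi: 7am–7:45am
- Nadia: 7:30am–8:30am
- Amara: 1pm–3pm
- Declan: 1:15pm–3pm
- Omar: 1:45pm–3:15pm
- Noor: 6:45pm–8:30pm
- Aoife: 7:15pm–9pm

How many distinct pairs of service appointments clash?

Sorted by start: Ravi, Nadia, Amara, Declan, Omar, Noor, Aoife.
Nadia starts before Ravi ends → Ravi and Nadia overlap.
Amara starts after Ravi ends — done with Ravi.
Amara starts after Nadia ends — done with Nadia.
Declan starts before Amara ends → Amara and Declan overlap.
Omar starts before Amara ends → Amara and Omar overlap.
Noor starts after Amara ends — done with Amara.
Omar starts before Declan ends → Declan and Omar overlap.
Noor starts after Declan ends — done with Declan.
Noor starts after Omar ends — done with Omar.
Aoife starts before Noor ends → Noor and Aoife overlap.
Overlapping pairs: Amara & Declan, Amara & Omar, Aoife & Noor, Declan & Omar, Nadia & Ravi — 5 in total.

5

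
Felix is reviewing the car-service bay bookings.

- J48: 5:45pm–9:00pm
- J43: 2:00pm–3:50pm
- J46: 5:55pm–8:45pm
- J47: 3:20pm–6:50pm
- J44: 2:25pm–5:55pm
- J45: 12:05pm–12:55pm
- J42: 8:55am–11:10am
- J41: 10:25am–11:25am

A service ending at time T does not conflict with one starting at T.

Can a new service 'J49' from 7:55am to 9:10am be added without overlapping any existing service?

J42: starts 8:55am before J49 ends 9:10am, and ends 11:10am after J49 starts 7:55am → overlap.
J41: starts 10:25am at or after J49 ends 9:10am → clear.
J45: starts 12:05pm at or after J49 ends 9:10am → clear.
J43: starts 2:00pm at or after J49 ends 9:10am → clear.
J44: starts 2:25pm at or after J49 ends 9:10am → clear.
J47: starts 3:20pm at or after J49 ends 9:10am → clear.
J48: starts 5:45pm at or after J49 ends 9:10am → clear.
J46: starts 5:55pm at or after J49 ends 9:10am → clear.
J49 overlaps J42.

No — it overlaps J42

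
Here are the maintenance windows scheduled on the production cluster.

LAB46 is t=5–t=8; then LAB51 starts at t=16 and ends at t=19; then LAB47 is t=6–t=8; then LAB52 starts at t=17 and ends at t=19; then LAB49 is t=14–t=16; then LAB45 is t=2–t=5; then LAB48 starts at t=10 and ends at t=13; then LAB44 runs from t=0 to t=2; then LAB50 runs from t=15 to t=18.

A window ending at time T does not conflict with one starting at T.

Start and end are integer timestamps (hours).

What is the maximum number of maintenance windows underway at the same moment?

3

Sweep the timeline, counting +1 at each start and −1 at each end (ends before starts at a tie):
t=0 start LAB44 → 1
t=2 end LAB44 → 0
t=2 start LAB45 → 1
t=5 end LAB45 → 0
t=5 start LAB46 → 1
t=6 start LAB47 → 2
t=8 end LAB46 → 1
t=8 end LAB47 → 0
t=10 start LAB48 → 1
t=13 end LAB48 → 0
t=14 start LAB49 → 1
t=15 start LAB50 → 2
t=16 end LAB49 → 1
t=16 start LAB51 → 2
t=17 start LAB52 → 3
t=18 end LAB50 → 2
t=19 end LAB51 → 1
t=19 end LAB52 → 0
Peak is 3, at t=17 (LAB50, LAB51, LAB52).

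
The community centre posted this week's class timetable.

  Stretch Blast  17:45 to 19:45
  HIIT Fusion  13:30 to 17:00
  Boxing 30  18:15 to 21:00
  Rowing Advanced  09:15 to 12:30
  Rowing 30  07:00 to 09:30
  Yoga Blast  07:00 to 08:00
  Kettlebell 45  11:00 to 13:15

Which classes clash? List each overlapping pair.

Boxing 30 & Stretch Blast, Kettlebell 45 & Rowing Advanced, Rowing 30 & Rowing Advanced, Rowing 30 & Yoga Blast

Sorted by start: Rowing 30, Yoga Blast, Rowing Advanced, Kettlebell 45, HIIT Fusion, Stretch Blast, Boxing 30.
Yoga Blast starts before Rowing 30 ends → Rowing 30 and Yoga Blast overlap.
Rowing Advanced starts before Rowing 30 ends → Rowing 30 and Rowing Advanced overlap.
Kettlebell 45 starts after Rowing 30 ends — done with Rowing 30.
Rowing Advanced starts after Yoga Blast ends — done with Yoga Blast.
Kettlebell 45 starts before Rowing Advanced ends → Rowing Advanced and Kettlebell 45 overlap.
HIIT Fusion starts after Rowing Advanced ends — done with Rowing Advanced.
HIIT Fusion starts after Kettlebell 45 ends — done with Kettlebell 45.
Stretch Blast starts after HIIT Fusion ends — done with HIIT Fusion.
Boxing 30 starts before Stretch Blast ends → Stretch Blast and Boxing 30 overlap.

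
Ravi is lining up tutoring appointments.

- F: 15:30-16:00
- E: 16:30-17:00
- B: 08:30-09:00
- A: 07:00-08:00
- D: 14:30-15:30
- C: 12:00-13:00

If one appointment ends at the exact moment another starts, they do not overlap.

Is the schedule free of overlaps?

Check each pair: they overlap iff neither finishes before the other starts.
Sorted by start: A, B, C, D, F, E.
B starts after A ends, so nothing later overlaps A either.
C starts after B ends, so nothing later overlaps B either.
D starts after C ends, so nothing later overlaps C either.
F starts exactly when D ends (back-to-back, no overlap), so nothing later overlaps D either.
E starts after F ends.
Every pair is clear; the schedule has no overlaps.

Yes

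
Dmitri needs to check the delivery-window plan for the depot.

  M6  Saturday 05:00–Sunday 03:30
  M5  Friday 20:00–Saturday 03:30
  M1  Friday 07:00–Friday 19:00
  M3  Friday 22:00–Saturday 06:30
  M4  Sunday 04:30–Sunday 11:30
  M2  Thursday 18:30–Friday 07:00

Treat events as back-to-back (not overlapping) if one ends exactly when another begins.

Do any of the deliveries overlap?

Yes

Two intervals overlap when each starts before the other ends.
Sorted by start: M2, M1, M5, M3, M6, M4.
M1 starts exactly when M2 ends (back-to-back, no overlap), so nothing later overlaps M2 either.
M5 starts after M1 ends, so nothing later overlaps M1 either.
M3 starts before M5 ends → M5 and M3 overlap.
That's a conflict, so the schedule is not conflict-free.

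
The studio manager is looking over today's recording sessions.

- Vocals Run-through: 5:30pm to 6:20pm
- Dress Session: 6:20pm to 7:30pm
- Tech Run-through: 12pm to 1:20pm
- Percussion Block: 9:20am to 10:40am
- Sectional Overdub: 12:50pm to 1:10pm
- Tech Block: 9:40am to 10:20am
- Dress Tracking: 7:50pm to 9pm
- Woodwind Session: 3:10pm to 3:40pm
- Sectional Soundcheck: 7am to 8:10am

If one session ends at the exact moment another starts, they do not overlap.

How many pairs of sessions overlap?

2

Two intervals overlap when each starts before the other ends.
Sorted by start: Sectional Soundcheck, Percussion Block, Tech Block, Tech Run-through, Sectional Overdub, Woodwind Session, Vocals Run-through, Dress Session, Dress Tracking.
Percussion Block starts after Sectional Soundcheck ends — done with Sectional Soundcheck.
Tech Block starts before Percussion Block ends → Percussion Block and Tech Block overlap.
Tech Run-through starts after Percussion Block ends — done with Percussion Block.
Tech Run-through starts after Tech Block ends — done with Tech Block.
Sectional Overdub starts before Tech Run-through ends → Tech Run-through and Sectional Overdub overlap.
Woodwind Session starts after Tech Run-through ends — done with Tech Run-through.
Woodwind Session starts after Sectional Overdub ends — done with Sectional Overdub.
Vocals Run-through starts after Woodwind Session ends — done with Woodwind Session.
Dress Session starts exactly when Vocals Run-through ends (back-to-back, no overlap) — done with Vocals Run-through.
Dress Tracking starts after Dress Session ends.
Overlapping pairs: Percussion Block & Tech Block, Sectional Overdub & Tech Run-through — 2 in total.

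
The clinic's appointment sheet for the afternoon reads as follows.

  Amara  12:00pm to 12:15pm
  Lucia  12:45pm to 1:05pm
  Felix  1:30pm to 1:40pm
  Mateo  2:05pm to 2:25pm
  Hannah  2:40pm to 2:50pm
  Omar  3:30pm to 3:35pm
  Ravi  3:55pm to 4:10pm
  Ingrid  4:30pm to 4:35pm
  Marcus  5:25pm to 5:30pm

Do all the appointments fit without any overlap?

Sorted by start: Amara, Lucia, Felix, Mateo, Hannah, Omar, Ravi, Ingrid, Marcus.
Lucia starts after Amara ends — done with Amara.
Felix starts after Lucia ends — done with Lucia.
Mateo starts after Felix ends — done with Felix.
Hannah starts after Mateo ends — done with Mateo.
Omar starts after Hannah ends — done with Hannah.
Ravi starts after Omar ends — done with Omar.
Ingrid starts after Ravi ends — done with Ravi.
Marcus starts after Ingrid ends.
Every pair is clear; the schedule has no overlaps.

Yes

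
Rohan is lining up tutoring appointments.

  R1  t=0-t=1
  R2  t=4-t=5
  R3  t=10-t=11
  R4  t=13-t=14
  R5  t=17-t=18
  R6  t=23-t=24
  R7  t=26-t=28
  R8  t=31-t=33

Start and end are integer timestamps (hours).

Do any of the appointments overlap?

Sorted by start: R1, R2, R3, R4, R5, R6, R7, R8.
R2 starts after R1 ends — done with R1.
R3 starts after R2 ends — done with R2.
R4 starts after R3 ends — done with R3.
R5 starts after R4 ends — done with R4.
R6 starts after R5 ends — done with R5.
R7 starts after R6 ends — done with R6.
R8 starts after R7 ends.
Every pair is clear; the schedule has no overlaps.

No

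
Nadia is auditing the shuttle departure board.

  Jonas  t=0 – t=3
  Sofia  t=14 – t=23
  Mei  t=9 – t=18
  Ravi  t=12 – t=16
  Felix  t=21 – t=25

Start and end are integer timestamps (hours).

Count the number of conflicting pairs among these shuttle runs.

4

Sorted by start: Jonas, Mei, Ravi, Sofia, Felix.
Mei starts after Jonas ends — done with Jonas.
Ravi starts before Mei ends → Mei and Ravi overlap.
Sofia starts before Mei ends → Mei and Sofia overlap.
Felix starts after Mei ends.
Sofia starts before Ravi ends → Ravi and Sofia overlap.
Felix starts after Ravi ends.
Felix starts before Sofia ends → Sofia and Felix overlap.
Overlapping pairs: Felix & Sofia, Mei & Ravi, Mei & Sofia, Ravi & Sofia — 4 in total.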